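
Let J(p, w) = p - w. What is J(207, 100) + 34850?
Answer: 34957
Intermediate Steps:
J(207, 100) + 34850 = (207 - 1*100) + 34850 = (207 - 100) + 34850 = 107 + 34850 = 34957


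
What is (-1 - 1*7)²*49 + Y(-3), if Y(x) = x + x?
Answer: 3130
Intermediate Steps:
Y(x) = 2*x
(-1 - 1*7)²*49 + Y(-3) = (-1 - 1*7)²*49 + 2*(-3) = (-1 - 7)²*49 - 6 = (-8)²*49 - 6 = 64*49 - 6 = 3136 - 6 = 3130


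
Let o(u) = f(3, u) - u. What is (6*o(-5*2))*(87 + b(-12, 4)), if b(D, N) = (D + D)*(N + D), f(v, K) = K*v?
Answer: -33480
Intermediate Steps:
o(u) = 2*u (o(u) = u*3 - u = 3*u - u = 2*u)
b(D, N) = 2*D*(D + N) (b(D, N) = (2*D)*(D + N) = 2*D*(D + N))
(6*o(-5*2))*(87 + b(-12, 4)) = (6*(2*(-5*2)))*(87 + 2*(-12)*(-12 + 4)) = (6*(2*(-10)))*(87 + 2*(-12)*(-8)) = (6*(-20))*(87 + 192) = -120*279 = -33480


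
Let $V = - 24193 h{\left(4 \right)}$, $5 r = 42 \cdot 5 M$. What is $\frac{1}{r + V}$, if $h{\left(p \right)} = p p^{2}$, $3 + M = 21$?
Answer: $- \frac{1}{1547596} \approx -6.4616 \cdot 10^{-7}$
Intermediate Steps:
$M = 18$ ($M = -3 + 21 = 18$)
$r = 756$ ($r = \frac{42 \cdot 5 \cdot 18}{5} = \frac{210 \cdot 18}{5} = \frac{1}{5} \cdot 3780 = 756$)
$h{\left(p \right)} = p^{3}$
$V = -1548352$ ($V = - 24193 \cdot 4^{3} = \left(-24193\right) 64 = -1548352$)
$\frac{1}{r + V} = \frac{1}{756 - 1548352} = \frac{1}{-1547596} = - \frac{1}{1547596}$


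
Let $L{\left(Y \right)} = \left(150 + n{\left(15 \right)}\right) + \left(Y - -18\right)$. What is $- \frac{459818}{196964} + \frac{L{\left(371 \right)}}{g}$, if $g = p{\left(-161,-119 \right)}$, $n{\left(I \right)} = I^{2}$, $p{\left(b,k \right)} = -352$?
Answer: $- \frac{19521027}{4333208} \approx -4.505$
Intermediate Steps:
$g = -352$
$L{\left(Y \right)} = 393 + Y$ ($L{\left(Y \right)} = \left(150 + 15^{2}\right) + \left(Y - -18\right) = \left(150 + 225\right) + \left(Y + 18\right) = 375 + \left(18 + Y\right) = 393 + Y$)
$- \frac{459818}{196964} + \frac{L{\left(371 \right)}}{g} = - \frac{459818}{196964} + \frac{393 + 371}{-352} = \left(-459818\right) \frac{1}{196964} + 764 \left(- \frac{1}{352}\right) = - \frac{229909}{98482} - \frac{191}{88} = - \frac{19521027}{4333208}$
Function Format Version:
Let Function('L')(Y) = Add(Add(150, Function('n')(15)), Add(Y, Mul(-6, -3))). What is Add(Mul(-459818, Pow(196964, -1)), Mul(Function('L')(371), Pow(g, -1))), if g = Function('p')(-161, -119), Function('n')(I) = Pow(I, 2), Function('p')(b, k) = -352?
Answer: Rational(-19521027, 4333208) ≈ -4.5050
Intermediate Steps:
g = -352
Function('L')(Y) = Add(393, Y) (Function('L')(Y) = Add(Add(150, Pow(15, 2)), Add(Y, Mul(-6, -3))) = Add(Add(150, 225), Add(Y, 18)) = Add(375, Add(18, Y)) = Add(393, Y))
Add(Mul(-459818, Pow(196964, -1)), Mul(Function('L')(371), Pow(g, -1))) = Add(Mul(-459818, Pow(196964, -1)), Mul(Add(393, 371), Pow(-352, -1))) = Add(Mul(-459818, Rational(1, 196964)), Mul(764, Rational(-1, 352))) = Add(Rational(-229909, 98482), Rational(-191, 88)) = Rational(-19521027, 4333208)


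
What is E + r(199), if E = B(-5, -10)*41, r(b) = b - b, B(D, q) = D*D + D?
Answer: 820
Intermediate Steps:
B(D, q) = D + D² (B(D, q) = D² + D = D + D²)
r(b) = 0
E = 820 (E = -5*(1 - 5)*41 = -5*(-4)*41 = 20*41 = 820)
E + r(199) = 820 + 0 = 820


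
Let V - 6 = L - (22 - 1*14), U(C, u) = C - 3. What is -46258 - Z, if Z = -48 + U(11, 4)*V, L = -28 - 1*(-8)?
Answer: -46034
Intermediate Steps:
L = -20 (L = -28 + 8 = -20)
U(C, u) = -3 + C
V = -22 (V = 6 + (-20 - (22 - 1*14)) = 6 + (-20 - (22 - 14)) = 6 + (-20 - 1*8) = 6 + (-20 - 8) = 6 - 28 = -22)
Z = -224 (Z = -48 + (-3 + 11)*(-22) = -48 + 8*(-22) = -48 - 176 = -224)
-46258 - Z = -46258 - 1*(-224) = -46258 + 224 = -46034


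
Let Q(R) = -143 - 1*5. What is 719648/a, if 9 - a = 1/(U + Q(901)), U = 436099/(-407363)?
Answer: 21850608535152/273469885 ≈ 79901.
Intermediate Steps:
U = -436099/407363 (U = 436099*(-1/407363) = -436099/407363 ≈ -1.0705)
Q(R) = -148 (Q(R) = -143 - 5 = -148)
a = 546939770/60725823 (a = 9 - 1/(-436099/407363 - 148) = 9 - 1/(-60725823/407363) = 9 - 1*(-407363/60725823) = 9 + 407363/60725823 = 546939770/60725823 ≈ 9.0067)
719648/a = 719648/(546939770/60725823) = 719648*(60725823/546939770) = 21850608535152/273469885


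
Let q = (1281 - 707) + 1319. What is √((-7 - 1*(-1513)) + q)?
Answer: √3399 ≈ 58.301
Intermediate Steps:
q = 1893 (q = 574 + 1319 = 1893)
√((-7 - 1*(-1513)) + q) = √((-7 - 1*(-1513)) + 1893) = √((-7 + 1513) + 1893) = √(1506 + 1893) = √3399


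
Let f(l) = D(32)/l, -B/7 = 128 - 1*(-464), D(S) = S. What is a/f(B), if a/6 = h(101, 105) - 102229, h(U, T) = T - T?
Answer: 79431933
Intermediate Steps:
B = -4144 (B = -7*(128 - 1*(-464)) = -7*(128 + 464) = -7*592 = -4144)
h(U, T) = 0
a = -613374 (a = 6*(0 - 102229) = 6*(-102229) = -613374)
f(l) = 32/l
a/f(B) = -613374/(32/(-4144)) = -613374/(32*(-1/4144)) = -613374/(-2/259) = -613374*(-259/2) = 79431933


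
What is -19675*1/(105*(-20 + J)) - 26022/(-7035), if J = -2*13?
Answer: 2515237/323610 ≈ 7.7724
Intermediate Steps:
J = -26
-19675*1/(105*(-20 + J)) - 26022/(-7035) = -19675*1/(105*(-20 - 26)) - 26022/(-7035) = -19675/(105*(-46)) - 26022*(-1/7035) = -19675/(-4830) + 8674/2345 = -19675*(-1/4830) + 8674/2345 = 3935/966 + 8674/2345 = 2515237/323610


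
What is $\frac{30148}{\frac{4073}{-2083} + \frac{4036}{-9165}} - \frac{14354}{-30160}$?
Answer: $- \frac{8678909547219959}{689699377640} \approx -12584.0$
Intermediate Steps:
$\frac{30148}{\frac{4073}{-2083} + \frac{4036}{-9165}} - \frac{14354}{-30160} = \frac{30148}{4073 \left(- \frac{1}{2083}\right) + 4036 \left(- \frac{1}{9165}\right)} - - \frac{7177}{15080} = \frac{30148}{- \frac{4073}{2083} - \frac{4036}{9165}} + \frac{7177}{15080} = \frac{30148}{- \frac{45736033}{19090695}} + \frac{7177}{15080} = 30148 \left(- \frac{19090695}{45736033}\right) + \frac{7177}{15080} = - \frac{575546272860}{45736033} + \frac{7177}{15080} = - \frac{8678909547219959}{689699377640}$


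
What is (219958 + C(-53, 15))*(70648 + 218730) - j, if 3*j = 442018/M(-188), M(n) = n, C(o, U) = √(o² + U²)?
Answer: 17949583947977/282 + 289378*√3034 ≈ 6.3667e+10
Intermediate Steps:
C(o, U) = √(U² + o²)
j = -221009/282 (j = (442018/(-188))/3 = (442018*(-1/188))/3 = (⅓)*(-221009/94) = -221009/282 ≈ -783.72)
(219958 + C(-53, 15))*(70648 + 218730) - j = (219958 + √(15² + (-53)²))*(70648 + 218730) - 1*(-221009/282) = (219958 + √(225 + 2809))*289378 + 221009/282 = (219958 + √3034)*289378 + 221009/282 = (63651006124 + 289378*√3034) + 221009/282 = 17949583947977/282 + 289378*√3034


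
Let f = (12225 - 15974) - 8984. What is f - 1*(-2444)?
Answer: -10289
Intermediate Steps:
f = -12733 (f = -3749 - 8984 = -12733)
f - 1*(-2444) = -12733 - 1*(-2444) = -12733 + 2444 = -10289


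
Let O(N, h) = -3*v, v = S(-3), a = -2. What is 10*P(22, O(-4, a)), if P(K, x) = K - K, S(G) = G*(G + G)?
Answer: 0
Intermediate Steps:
S(G) = 2*G² (S(G) = G*(2*G) = 2*G²)
v = 18 (v = 2*(-3)² = 2*9 = 18)
O(N, h) = -54 (O(N, h) = -3*18 = -54)
P(K, x) = 0
10*P(22, O(-4, a)) = 10*0 = 0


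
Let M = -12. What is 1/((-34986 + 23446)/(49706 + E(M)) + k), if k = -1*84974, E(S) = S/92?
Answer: -228647/19429103262 ≈ -1.1768e-5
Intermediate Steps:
E(S) = S/92 (E(S) = S*(1/92) = S/92)
k = -84974
1/((-34986 + 23446)/(49706 + E(M)) + k) = 1/((-34986 + 23446)/(49706 + (1/92)*(-12)) - 84974) = 1/(-11540/(49706 - 3/23) - 84974) = 1/(-11540/1143235/23 - 84974) = 1/(-11540*23/1143235 - 84974) = 1/(-53084/228647 - 84974) = 1/(-19429103262/228647) = -228647/19429103262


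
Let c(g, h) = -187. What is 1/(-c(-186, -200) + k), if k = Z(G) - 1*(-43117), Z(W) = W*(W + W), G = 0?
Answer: 1/43304 ≈ 2.3093e-5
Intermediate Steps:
Z(W) = 2*W² (Z(W) = W*(2*W) = 2*W²)
k = 43117 (k = 2*0² - 1*(-43117) = 2*0 + 43117 = 0 + 43117 = 43117)
1/(-c(-186, -200) + k) = 1/(-1*(-187) + 43117) = 1/(187 + 43117) = 1/43304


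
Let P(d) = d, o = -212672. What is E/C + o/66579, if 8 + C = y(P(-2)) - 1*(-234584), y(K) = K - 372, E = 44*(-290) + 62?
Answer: -25326813943/7796467479 ≈ -3.2485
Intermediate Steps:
E = -12698 (E = -12760 + 62 = -12698)
y(K) = -372 + K
C = 234202 (C = -8 + ((-372 - 2) - 1*(-234584)) = -8 + (-374 + 234584) = -8 + 234210 = 234202)
E/C + o/66579 = -12698/234202 - 212672/66579 = -12698*1/234202 - 212672*1/66579 = -6349/117101 - 212672/66579 = -25326813943/7796467479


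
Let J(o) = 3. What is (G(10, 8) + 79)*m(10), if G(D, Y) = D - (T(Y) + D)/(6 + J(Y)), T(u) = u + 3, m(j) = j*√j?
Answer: 2600*√10/3 ≈ 2740.6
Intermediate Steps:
m(j) = j^(3/2)
T(u) = 3 + u
G(D, Y) = -⅓ - Y/9 + 8*D/9 (G(D, Y) = D - ((3 + Y) + D)/(6 + 3) = D - (3 + D + Y)/9 = D - (⅓ + D/9 + Y/9) = D + (-⅓ - D/9 - Y/9) = -⅓ - Y/9 + 8*D/9)
(G(10, 8) + 79)*m(10) = ((-⅓ - ⅑*8 + (8/9)*10) + 79)*10^(3/2) = ((-⅓ - 8/9 + 80/9) + 79)*(10*√10) = (23/3 + 79)*(10*√10) = 260*(10*√10)/3 = 2600*√10/3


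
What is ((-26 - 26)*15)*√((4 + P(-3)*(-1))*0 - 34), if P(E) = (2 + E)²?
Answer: -780*I*√34 ≈ -4548.1*I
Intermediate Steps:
((-26 - 26)*15)*√((4 + P(-3)*(-1))*0 - 34) = ((-26 - 26)*15)*√((4 + (2 - 3)²*(-1))*0 - 34) = (-52*15)*√((4 + (-1)²*(-1))*0 - 34) = -780*√((4 + 1*(-1))*0 - 34) = -780*√((4 - 1)*0 - 34) = -780*√(3*0 - 34) = -780*√(0 - 34) = -780*I*√34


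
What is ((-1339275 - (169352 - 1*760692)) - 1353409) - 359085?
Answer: -2460429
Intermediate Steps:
((-1339275 - (169352 - 1*760692)) - 1353409) - 359085 = ((-1339275 - (169352 - 760692)) - 1353409) - 359085 = ((-1339275 - 1*(-591340)) - 1353409) - 359085 = ((-1339275 + 591340) - 1353409) - 359085 = (-747935 - 1353409) - 359085 = -2101344 - 359085 = -2460429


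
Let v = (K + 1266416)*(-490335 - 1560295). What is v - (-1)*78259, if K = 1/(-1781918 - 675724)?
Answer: -3191187388784059726/1228821 ≈ -2.5969e+12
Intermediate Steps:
K = -1/2457642 (K = 1/(-2457642) = -1/2457642 ≈ -4.0689e-7)
v = -3191187484950362365/1228821 (v = (-1/2457642 + 1266416)*(-490335 - 1560295) = (3112397151071/2457642)*(-2050630) = -3191187484950362365/1228821 ≈ -2.5969e+12)
v - (-1)*78259 = -3191187484950362365/1228821 - (-1)*78259 = -3191187484950362365/1228821 - 1*(-78259) = -3191187484950362365/1228821 + 78259 = -3191187388784059726/1228821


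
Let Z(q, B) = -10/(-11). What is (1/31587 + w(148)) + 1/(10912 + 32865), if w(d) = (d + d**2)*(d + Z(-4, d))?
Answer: 49947787810809428/15210625089 ≈ 3.2837e+6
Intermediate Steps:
Z(q, B) = 10/11 (Z(q, B) = -10*(-1/11) = 10/11)
w(d) = (10/11 + d)*(d + d**2) (w(d) = (d + d**2)*(d + 10/11) = (d + d**2)*(10/11 + d) = (10/11 + d)*(d + d**2))
(1/31587 + w(148)) + 1/(10912 + 32865) = (1/31587 + (1/11)*148*(10 + 11*148**2 + 21*148)) + 1/(10912 + 32865) = (1/31587 + (1/11)*148*(10 + 11*21904 + 3108)) + 1/43777 = (1/31587 + (1/11)*148*(10 + 240944 + 3108)) + 1/43777 = (1/31587 + (1/11)*148*244062) + 1/43777 = (1/31587 + 36121176/11) + 1/43777 = 1140959586323/347457 + 1/43777 = 49947787810809428/15210625089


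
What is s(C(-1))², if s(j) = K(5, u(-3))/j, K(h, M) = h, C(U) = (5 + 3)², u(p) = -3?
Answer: 25/4096 ≈ 0.0061035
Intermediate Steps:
C(U) = 64 (C(U) = 8² = 64)
s(j) = 5/j
s(C(-1))² = (5/64)² = 25/4096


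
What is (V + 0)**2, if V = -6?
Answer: 36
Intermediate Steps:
(V + 0)**2 = (-6 + 0)**2 = (-6)**2 = 36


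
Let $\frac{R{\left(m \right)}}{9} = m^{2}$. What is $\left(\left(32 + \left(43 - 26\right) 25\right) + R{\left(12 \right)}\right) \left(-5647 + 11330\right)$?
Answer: $9962299$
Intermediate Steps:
$R{\left(m \right)} = 9 m^{2}$
$\left(\left(32 + \left(43 - 26\right) 25\right) + R{\left(12 \right)}\right) \left(-5647 + 11330\right) = \left(\left(32 + \left(43 - 26\right) 25\right) + 9 \cdot 12^{2}\right) \left(-5647 + 11330\right) = \left(\left(32 + 17 \cdot 25\right) + 9 \cdot 144\right) 5683 = \left(\left(32 + 425\right) + 1296\right) 5683 = \left(457 + 1296\right) 5683 = 1753 \cdot 5683 = 9962299$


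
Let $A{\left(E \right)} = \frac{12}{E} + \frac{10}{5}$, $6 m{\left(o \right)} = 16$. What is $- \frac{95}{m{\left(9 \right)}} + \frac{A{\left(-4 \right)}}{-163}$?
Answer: $- \frac{46447}{1304} \approx -35.619$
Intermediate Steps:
$m{\left(o \right)} = \frac{8}{3}$ ($m{\left(o \right)} = \frac{1}{6} \cdot 16 = \frac{8}{3}$)
$A{\left(E \right)} = 2 + \frac{12}{E}$ ($A{\left(E \right)} = \frac{12}{E} + 10 \cdot \frac{1}{5} = \frac{12}{E} + 2 = 2 + \frac{12}{E}$)
$- \frac{95}{m{\left(9 \right)}} + \frac{A{\left(-4 \right)}}{-163} = - \frac{95}{\frac{8}{3}} + \frac{2 + \frac{12}{-4}}{-163} = \left(-95\right) \frac{3}{8} + \left(2 + 12 \left(- \frac{1}{4}\right)\right) \left(- \frac{1}{163}\right) = - \frac{285}{8} + \left(2 - 3\right) \left(- \frac{1}{163}\right) = - \frac{285}{8} - - \frac{1}{163} = - \frac{285}{8} + \frac{1}{163} = - \frac{46447}{1304}$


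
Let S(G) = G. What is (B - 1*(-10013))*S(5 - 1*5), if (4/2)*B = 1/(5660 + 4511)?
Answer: 0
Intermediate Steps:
B = 1/20342 (B = 1/(2*(5660 + 4511)) = (½)/10171 = (½)*(1/10171) = 1/20342 ≈ 4.9159e-5)
(B - 1*(-10013))*S(5 - 1*5) = (1/20342 - 1*(-10013))*(5 - 1*5) = (1/20342 + 10013)*(5 - 5) = (203684447/20342)*0 = 0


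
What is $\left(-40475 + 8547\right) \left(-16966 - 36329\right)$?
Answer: $1701602760$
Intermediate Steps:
$\left(-40475 + 8547\right) \left(-16966 - 36329\right) = \left(-31928\right) \left(-53295\right) = 1701602760$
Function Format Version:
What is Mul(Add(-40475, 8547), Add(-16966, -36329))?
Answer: 1701602760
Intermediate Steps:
Mul(Add(-40475, 8547), Add(-16966, -36329)) = Mul(-31928, -53295) = 1701602760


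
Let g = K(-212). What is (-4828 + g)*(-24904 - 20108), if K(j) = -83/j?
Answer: 11516916609/53 ≈ 2.1730e+8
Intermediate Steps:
g = 83/212 (g = -83/(-212) = -83*(-1/212) = 83/212 ≈ 0.39151)
(-4828 + g)*(-24904 - 20108) = (-4828 + 83/212)*(-24904 - 20108) = -1023453/212*(-45012) = 11516916609/53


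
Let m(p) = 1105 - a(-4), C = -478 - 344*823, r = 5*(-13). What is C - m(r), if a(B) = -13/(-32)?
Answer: -9110227/32 ≈ -2.8469e+5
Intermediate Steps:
r = -65
C = -283590 (C = -478 - 283112 = -283590)
a(B) = 13/32 (a(B) = -13*(-1/32) = 13/32)
m(p) = 35347/32 (m(p) = 1105 - 1*13/32 = 1105 - 13/32 = 35347/32)
C - m(r) = -283590 - 1*35347/32 = -283590 - 35347/32 = -9110227/32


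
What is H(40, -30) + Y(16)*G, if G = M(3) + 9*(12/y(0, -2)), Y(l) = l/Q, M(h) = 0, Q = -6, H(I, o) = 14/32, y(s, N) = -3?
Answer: 1543/16 ≈ 96.438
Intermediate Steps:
H(I, o) = 7/16 (H(I, o) = 14*(1/32) = 7/16)
Y(l) = -l/6 (Y(l) = l/(-6) = -l/6)
G = -36 (G = 0 + 9*(12/(-3)) = 0 + 9*(12*(-⅓)) = 0 + 9*(-4) = 0 - 36 = -36)
H(40, -30) + Y(16)*G = 7/16 - ⅙*16*(-36) = 7/16 - 8/3*(-36) = 7/16 + 96 = 1543/16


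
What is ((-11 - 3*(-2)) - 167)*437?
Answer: -75164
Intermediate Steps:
((-11 - 3*(-2)) - 167)*437 = ((-11 + 6) - 167)*437 = (-5 - 167)*437 = -172*437 = -75164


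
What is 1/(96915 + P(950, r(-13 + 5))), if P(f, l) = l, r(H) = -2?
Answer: 1/96913 ≈ 1.0319e-5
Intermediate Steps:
1/(96915 + P(950, r(-13 + 5))) = 1/(96915 - 2) = 1/96913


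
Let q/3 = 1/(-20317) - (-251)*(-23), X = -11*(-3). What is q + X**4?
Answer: 23742486831/20317 ≈ 1.1686e+6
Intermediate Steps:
X = 33
q = -351870126/20317 (q = 3*(1/(-20317) - (-251)*(-23)) = 3*(-1/20317 - 1*5773) = 3*(-1/20317 - 5773) = 3*(-117290042/20317) = -351870126/20317 ≈ -17319.)
q + X**4 = -351870126/20317 + 33**4 = -351870126/20317 + 1185921 = 23742486831/20317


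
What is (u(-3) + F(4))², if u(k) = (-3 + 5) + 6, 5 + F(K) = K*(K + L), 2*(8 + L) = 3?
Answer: 49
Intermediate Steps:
L = -13/2 (L = -8 + (½)*3 = -8 + 3/2 = -13/2 ≈ -6.5000)
F(K) = -5 + K*(-13/2 + K) (F(K) = -5 + K*(K - 13/2) = -5 + K*(-13/2 + K))
u(k) = 8 (u(k) = 2 + 6 = 8)
(u(-3) + F(4))² = (8 + (-5 + 4² - 13/2*4))² = (8 + (-5 + 16 - 26))² = (8 - 15)² = (-7)² = 49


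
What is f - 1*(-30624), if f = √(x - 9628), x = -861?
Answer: 30624 + I*√10489 ≈ 30624.0 + 102.42*I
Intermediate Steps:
f = I*√10489 (f = √(-861 - 9628) = √(-10489) = I*√10489 ≈ 102.42*I)
f - 1*(-30624) = I*√10489 - 1*(-30624) = I*√10489 + 30624 = 30624 + I*√10489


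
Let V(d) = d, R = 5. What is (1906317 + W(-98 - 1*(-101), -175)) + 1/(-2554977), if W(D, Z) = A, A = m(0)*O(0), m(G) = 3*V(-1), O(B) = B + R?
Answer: 4870557765053/2554977 ≈ 1.9063e+6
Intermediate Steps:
O(B) = 5 + B (O(B) = B + 5 = 5 + B)
m(G) = -3 (m(G) = 3*(-1) = -3)
A = -15 (A = -3*(5 + 0) = -3*5 = -15)
W(D, Z) = -15
(1906317 + W(-98 - 1*(-101), -175)) + 1/(-2554977) = (1906317 - 15) + 1/(-2554977) = 1906302 - 1/2554977 = 4870557765053/2554977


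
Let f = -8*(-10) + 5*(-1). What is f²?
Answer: 5625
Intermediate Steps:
f = 75 (f = 80 - 5 = 75)
f² = 75² = 5625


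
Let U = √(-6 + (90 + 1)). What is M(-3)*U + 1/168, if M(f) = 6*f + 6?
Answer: 1/168 - 12*√85 ≈ -110.63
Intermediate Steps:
U = √85 (U = √(-6 + 91) = √85 ≈ 9.2195)
M(f) = 6 + 6*f
M(-3)*U + 1/168 = (6 + 6*(-3))*√85 + 1/168 = (6 - 18)*√85 + 1/168 = -12*√85 + 1/168 = 1/168 - 12*√85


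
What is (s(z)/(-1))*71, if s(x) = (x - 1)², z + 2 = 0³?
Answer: -639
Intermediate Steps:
z = -2 (z = -2 + 0³ = -2 + 0 = -2)
s(x) = (-1 + x)²
(s(z)/(-1))*71 = ((-1 - 2)²/(-1))*71 = ((-3)²*(-1))*71 = (9*(-1))*71 = -9*71 = -639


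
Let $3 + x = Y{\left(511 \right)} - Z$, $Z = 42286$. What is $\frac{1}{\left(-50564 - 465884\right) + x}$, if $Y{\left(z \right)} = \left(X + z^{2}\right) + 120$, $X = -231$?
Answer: $- \frac{1}{297727} \approx -3.3588 \cdot 10^{-6}$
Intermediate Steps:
$Y{\left(z \right)} = -111 + z^{2}$ ($Y{\left(z \right)} = \left(-231 + z^{2}\right) + 120 = -111 + z^{2}$)
$x = 218721$ ($x = -3 - \left(42397 - 261121\right) = -3 + \left(\left(-111 + 261121\right) - 42286\right) = -3 + \left(261010 - 42286\right) = -3 + 218724 = 218721$)
$\frac{1}{\left(-50564 - 465884\right) + x} = \frac{1}{\left(-50564 - 465884\right) + 218721} = \frac{1}{-516448 + 218721} = \frac{1}{-297727} = - \frac{1}{297727}$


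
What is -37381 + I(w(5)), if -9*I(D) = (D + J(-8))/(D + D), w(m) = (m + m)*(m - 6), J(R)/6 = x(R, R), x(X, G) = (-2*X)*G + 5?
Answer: -1682332/45 ≈ -37385.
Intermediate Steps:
x(X, G) = 5 - 2*G*X (x(X, G) = -2*G*X + 5 = 5 - 2*G*X)
J(R) = 30 - 12*R**2 (J(R) = 6*(5 - 2*R*R) = 6*(5 - 2*R**2) = 30 - 12*R**2)
w(m) = 2*m*(-6 + m) (w(m) = (2*m)*(-6 + m) = 2*m*(-6 + m))
I(D) = -(-738 + D)/(18*D) (I(D) = -(D + (30 - 12*(-8)**2))/(9*(D + D)) = -(D + (30 - 12*64))/(9*(2*D)) = -(D + (30 - 768))*1/(2*D)/9 = -(D - 738)*1/(2*D)/9 = -(-738 + D)*1/(2*D)/9 = -(-738 + D)/(18*D))
-37381 + I(w(5)) = -37381 + (738 - 2*5*(-6 + 5))/(18*((2*5*(-6 + 5)))) = -37381 + (738 - 2*5*(-1))/(18*((2*5*(-1)))) = -37381 + (1/18)*(738 - 1*(-10))/(-10) = -37381 + (1/18)*(-1/10)*(738 + 10) = -37381 + (1/18)*(-1/10)*748 = -37381 - 187/45 = -1682332/45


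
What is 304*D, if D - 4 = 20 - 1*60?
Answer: -10944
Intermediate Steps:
D = -36 (D = 4 + (20 - 1*60) = 4 + (20 - 60) = 4 - 40 = -36)
304*D = 304*(-36) = -10944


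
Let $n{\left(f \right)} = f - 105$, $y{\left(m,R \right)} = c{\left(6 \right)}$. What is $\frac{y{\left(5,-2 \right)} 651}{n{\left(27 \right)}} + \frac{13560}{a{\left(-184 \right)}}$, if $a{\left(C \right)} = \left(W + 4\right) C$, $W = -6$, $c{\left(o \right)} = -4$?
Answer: $\frac{41999}{598} \approx 70.232$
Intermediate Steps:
$y{\left(m,R \right)} = -4$
$n{\left(f \right)} = -105 + f$
$a{\left(C \right)} = - 2 C$ ($a{\left(C \right)} = \left(-6 + 4\right) C = - 2 C$)
$\frac{y{\left(5,-2 \right)} 651}{n{\left(27 \right)}} + \frac{13560}{a{\left(-184 \right)}} = \frac{\left(-4\right) 651}{-105 + 27} + \frac{13560}{\left(-2\right) \left(-184\right)} = - \frac{2604}{-78} + \frac{13560}{368} = \left(-2604\right) \left(- \frac{1}{78}\right) + 13560 \cdot \frac{1}{368} = \frac{434}{13} + \frac{1695}{46} = \frac{41999}{598}$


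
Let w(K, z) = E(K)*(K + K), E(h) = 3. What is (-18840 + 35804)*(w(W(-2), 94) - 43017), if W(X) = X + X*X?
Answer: -729536820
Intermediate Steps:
W(X) = X + X**2
w(K, z) = 6*K (w(K, z) = 3*(K + K) = 3*(2*K) = 6*K)
(-18840 + 35804)*(w(W(-2), 94) - 43017) = (-18840 + 35804)*(6*(-2*(1 - 2)) - 43017) = 16964*(6*(-2*(-1)) - 43017) = 16964*(6*2 - 43017) = 16964*(12 - 43017) = 16964*(-43005) = -729536820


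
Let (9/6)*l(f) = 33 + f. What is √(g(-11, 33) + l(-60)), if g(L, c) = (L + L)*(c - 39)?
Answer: √114 ≈ 10.677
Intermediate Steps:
l(f) = 22 + 2*f/3 (l(f) = 2*(33 + f)/3 = 22 + 2*f/3)
g(L, c) = 2*L*(-39 + c) (g(L, c) = (2*L)*(-39 + c) = 2*L*(-39 + c))
√(g(-11, 33) + l(-60)) = √(2*(-11)*(-39 + 33) + (22 + (⅔)*(-60))) = √(2*(-11)*(-6) + (22 - 40)) = √(132 - 18) = √114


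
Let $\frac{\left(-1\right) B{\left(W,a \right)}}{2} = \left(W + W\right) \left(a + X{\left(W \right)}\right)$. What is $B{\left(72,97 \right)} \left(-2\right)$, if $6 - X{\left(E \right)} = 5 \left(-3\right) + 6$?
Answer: $64512$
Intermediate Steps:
$X{\left(E \right)} = 15$ ($X{\left(E \right)} = 6 - \left(5 \left(-3\right) + 6\right) = 6 - \left(-15 + 6\right) = 6 - -9 = 6 + 9 = 15$)
$B{\left(W,a \right)} = - 4 W \left(15 + a\right)$ ($B{\left(W,a \right)} = - 2 \left(W + W\right) \left(a + 15\right) = - 2 \cdot 2 W \left(15 + a\right) = - 4 W \left(15 + a\right)$)
$B{\left(72,97 \right)} \left(-2\right) = \left(-4\right) 72 \left(15 + 97\right) \left(-2\right) = \left(-4\right) 72 \cdot 112 \left(-2\right) = \left(-32256\right) \left(-2\right) = 64512$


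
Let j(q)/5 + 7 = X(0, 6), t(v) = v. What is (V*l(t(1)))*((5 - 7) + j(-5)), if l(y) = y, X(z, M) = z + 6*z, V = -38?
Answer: 1406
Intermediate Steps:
X(z, M) = 7*z
j(q) = -35 (j(q) = -35 + 5*(7*0) = -35 + 5*0 = -35 + 0 = -35)
(V*l(t(1)))*((5 - 7) + j(-5)) = (-38*1)*((5 - 7) - 35) = -38*(-2 - 35) = -38*(-37) = 1406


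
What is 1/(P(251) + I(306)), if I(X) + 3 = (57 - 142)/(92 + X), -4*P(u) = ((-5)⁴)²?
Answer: -796/77736933 ≈ -1.0240e-5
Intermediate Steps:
P(u) = -390625/4 (P(u) = -((-5)⁴)²/4 = -¼*625² = -¼*390625 = -390625/4)
I(X) = -3 - 85/(92 + X) (I(X) = -3 + (57 - 142)/(92 + X) = -3 - 85/(92 + X))
1/(P(251) + I(306)) = 1/(-390625/4 + (-361 - 3*306)/(92 + 306)) = 1/(-390625/4 + (-361 - 918)/398) = 1/(-390625/4 + (1/398)*(-1279)) = 1/(-390625/4 - 1279/398) = 1/(-77736933/796) = -796/77736933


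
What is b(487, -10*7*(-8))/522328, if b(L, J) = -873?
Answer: -873/522328 ≈ -0.0016714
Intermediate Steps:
b(487, -10*7*(-8))/522328 = -873/522328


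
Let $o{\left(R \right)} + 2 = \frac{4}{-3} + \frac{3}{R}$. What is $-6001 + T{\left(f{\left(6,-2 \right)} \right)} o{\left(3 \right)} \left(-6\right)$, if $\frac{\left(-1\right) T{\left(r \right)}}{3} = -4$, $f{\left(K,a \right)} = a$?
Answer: $-5833$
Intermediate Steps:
$o{\left(R \right)} = - \frac{10}{3} + \frac{3}{R}$ ($o{\left(R \right)} = -2 + \left(\frac{4}{-3} + \frac{3}{R}\right) = -2 + \left(4 \left(- \frac{1}{3}\right) + \frac{3}{R}\right) = -2 - \left(\frac{4}{3} - \frac{3}{R}\right) = - \frac{10}{3} + \frac{3}{R}$)
$T{\left(r \right)} = 12$ ($T{\left(r \right)} = \left(-3\right) \left(-4\right) = 12$)
$-6001 + T{\left(f{\left(6,-2 \right)} \right)} o{\left(3 \right)} \left(-6\right) = -6001 + 12 \left(- \frac{10}{3} + \frac{3}{3}\right) \left(-6\right) = -6001 + 12 \left(- \frac{10}{3} + 3 \cdot \frac{1}{3}\right) \left(-6\right) = -6001 + 12 \left(- \frac{10}{3} + 1\right) \left(-6\right) = -6001 + 12 \left(- \frac{7}{3}\right) \left(-6\right) = -6001 - -168 = -6001 + 168 = -5833$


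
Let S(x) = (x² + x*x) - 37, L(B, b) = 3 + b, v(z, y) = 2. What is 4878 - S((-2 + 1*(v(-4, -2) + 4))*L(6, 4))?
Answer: 3347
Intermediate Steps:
S(x) = -37 + 2*x² (S(x) = (x² + x²) - 37 = 2*x² - 37 = -37 + 2*x²)
4878 - S((-2 + 1*(v(-4, -2) + 4))*L(6, 4)) = 4878 - (-37 + 2*((-2 + 1*(2 + 4))*(3 + 4))²) = 4878 - (-37 + 2*((-2 + 1*6)*7)²) = 4878 - (-37 + 2*((-2 + 6)*7)²) = 4878 - (-37 + 2*(4*7)²) = 4878 - (-37 + 2*28²) = 4878 - (-37 + 2*784) = 4878 - (-37 + 1568) = 4878 - 1*1531 = 4878 - 1531 = 3347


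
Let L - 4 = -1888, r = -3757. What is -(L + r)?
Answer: 5641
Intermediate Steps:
L = -1884 (L = 4 - 1888 = -1884)
-(L + r) = -(-1884 - 3757) = -1*(-5641) = 5641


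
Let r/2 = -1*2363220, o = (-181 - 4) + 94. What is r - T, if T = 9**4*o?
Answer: -4129389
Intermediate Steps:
o = -91 (o = -185 + 94 = -91)
T = -597051 (T = 9**4*(-91) = 6561*(-91) = -597051)
r = -4726440 (r = 2*(-1*2363220) = 2*(-2363220) = -4726440)
r - T = -4726440 - 1*(-597051) = -4726440 + 597051 = -4129389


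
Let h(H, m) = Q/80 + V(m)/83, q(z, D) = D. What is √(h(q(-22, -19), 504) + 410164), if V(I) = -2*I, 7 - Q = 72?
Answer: 3*√5023165395/332 ≈ 640.43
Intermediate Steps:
Q = -65 (Q = 7 - 1*72 = 7 - 72 = -65)
h(H, m) = -13/16 - 2*m/83 (h(H, m) = -65/80 - 2*m/83 = -65*1/80 - 2*m*(1/83) = -13/16 - 2*m/83)
√(h(q(-22, -19), 504) + 410164) = √((-13/16 - 2/83*504) + 410164) = √((-13/16 - 1008/83) + 410164) = √(-17207/1328 + 410164) = √(544680585/1328) = 3*√5023165395/332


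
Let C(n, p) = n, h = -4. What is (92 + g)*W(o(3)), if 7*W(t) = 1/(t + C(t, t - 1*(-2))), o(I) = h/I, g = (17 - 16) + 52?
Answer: -435/56 ≈ -7.7679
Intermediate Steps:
g = 53 (g = 1 + 52 = 53)
o(I) = -4/I
W(t) = 1/(14*t) (W(t) = 1/(7*(t + t)) = 1/(7*((2*t))) = (1/(2*t))/7 = 1/(14*t))
(92 + g)*W(o(3)) = (92 + 53)*(1/(14*((-4/3)))) = 145*(1/(14*((-4*⅓)))) = 145*(1/(14*(-4/3))) = 145*((1/14)*(-¾)) = 145*(-3/56) = -435/56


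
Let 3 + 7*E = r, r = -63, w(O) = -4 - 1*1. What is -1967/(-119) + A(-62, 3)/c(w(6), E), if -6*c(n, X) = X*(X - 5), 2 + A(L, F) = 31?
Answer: 288034/18887 ≈ 15.250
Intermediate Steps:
w(O) = -5 (w(O) = -4 - 1 = -5)
E = -66/7 (E = -3/7 + (⅐)*(-63) = -3/7 - 9 = -66/7 ≈ -9.4286)
A(L, F) = 29 (A(L, F) = -2 + 31 = 29)
c(n, X) = -X*(-5 + X)/6 (c(n, X) = -X*(X - 5)/6 = -X*(-5 + X)/6)
-1967/(-119) + A(-62, 3)/c(w(6), E) = -1967/(-119) + 29/(((⅙)*(-66/7)*(5 - 1*(-66/7)))) = -1967*(-1/119) + 29/(((⅙)*(-66/7)*(5 + 66/7))) = 281/17 + 29/(((⅙)*(-66/7)*(101/7))) = 281/17 + 29/(-1111/49) = 281/17 + 29*(-49/1111) = 281/17 - 1421/1111 = 288034/18887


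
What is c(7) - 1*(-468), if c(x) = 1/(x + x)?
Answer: 6553/14 ≈ 468.07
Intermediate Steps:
c(x) = 1/(2*x)
c(7) - 1*(-468) = (1/2)/7 - 1*(-468) = (1/2)*(1/7) + 468 = 1/14 + 468 = 6553/14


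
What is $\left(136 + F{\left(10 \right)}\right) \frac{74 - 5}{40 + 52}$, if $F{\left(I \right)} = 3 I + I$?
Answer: $132$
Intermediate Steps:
$F{\left(I \right)} = 4 I$
$\left(136 + F{\left(10 \right)}\right) \frac{74 - 5}{40 + 52} = \left(136 + 4 \cdot 10\right) \frac{74 - 5}{40 + 52} = \left(136 + 40\right) \frac{69}{92} = 176 \cdot 69 \cdot \frac{1}{92} = 176 \cdot \frac{3}{4} = 132$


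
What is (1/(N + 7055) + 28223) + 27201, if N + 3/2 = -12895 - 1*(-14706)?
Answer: 982612098/17729 ≈ 55424.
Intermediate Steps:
N = 3619/2 (N = -3/2 + (-12895 - 1*(-14706)) = -3/2 + (-12895 + 14706) = -3/2 + 1811 = 3619/2 ≈ 1809.5)
(1/(N + 7055) + 28223) + 27201 = (1/(3619/2 + 7055) + 28223) + 27201 = (1/(17729/2) + 28223) + 27201 = (2/17729 + 28223) + 27201 = 500365569/17729 + 27201 = 982612098/17729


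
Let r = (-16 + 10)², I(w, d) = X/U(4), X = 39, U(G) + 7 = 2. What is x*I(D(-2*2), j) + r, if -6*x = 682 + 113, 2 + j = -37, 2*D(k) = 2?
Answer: 2139/2 ≈ 1069.5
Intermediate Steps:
U(G) = -5 (U(G) = -7 + 2 = -5)
D(k) = 1 (D(k) = (½)*2 = 1)
j = -39 (j = -2 - 37 = -39)
I(w, d) = -39/5 (I(w, d) = 39/(-5) = 39*(-⅕) = -39/5)
x = -265/2 (x = -(682 + 113)/6 = -⅙*795 = -265/2 ≈ -132.50)
r = 36 (r = (-6)² = 36)
x*I(D(-2*2), j) + r = -265/2*(-39/5) + 36 = 2067/2 + 36 = 2139/2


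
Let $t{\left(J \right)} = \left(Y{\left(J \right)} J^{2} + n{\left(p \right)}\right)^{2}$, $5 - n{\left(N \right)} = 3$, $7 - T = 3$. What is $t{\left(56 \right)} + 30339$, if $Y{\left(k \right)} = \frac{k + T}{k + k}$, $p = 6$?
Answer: $2859463$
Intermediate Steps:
$T = 4$ ($T = 7 - 3 = 4$)
$n{\left(N \right)} = 2$ ($n{\left(N \right)} = 5 - 3 = 2$)
$Y{\left(k \right)} = \frac{4 + k}{2 k}$ ($Y{\left(k \right)} = \frac{k + 4}{k + k} = \frac{4 + k}{2 k}$)
$t{\left(J \right)} = \left(2 + \frac{J \left(4 + J\right)}{2}\right)^{2}$ ($t{\left(J \right)} = \left(\frac{4 + J}{2 J} J^{2} + 2\right)^{2} = \left(\frac{J \left(4 + J\right)}{2} + 2\right)^{2} = \left(2 + \frac{J \left(4 + J\right)}{2}\right)^{2}$)
$t{\left(56 \right)} + 30339 = \frac{\left(4 + 56 \left(4 + 56\right)\right)^{2}}{4} + 30339 = \frac{\left(4 + 56 \cdot 60\right)^{2}}{4} + 30339 = \frac{\left(4 + 3360\right)^{2}}{4} + 30339 = \frac{3364^{2}}{4} + 30339 = \frac{1}{4} \cdot 11316496 + 30339 = 2829124 + 30339 = 2859463$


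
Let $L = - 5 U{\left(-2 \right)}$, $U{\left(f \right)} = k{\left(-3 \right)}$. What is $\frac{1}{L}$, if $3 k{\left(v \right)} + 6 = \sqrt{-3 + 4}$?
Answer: $\frac{3}{25} \approx 0.12$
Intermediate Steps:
$k{\left(v \right)} = - \frac{5}{3}$ ($k{\left(v \right)} = -2 + \frac{\sqrt{-3 + 4}}{3} = -2 + \frac{\sqrt{1}}{3} = -2 + \frac{1}{3} \cdot 1 = -2 + \frac{1}{3} = - \frac{5}{3}$)
$U{\left(f \right)} = - \frac{5}{3}$
$L = \frac{25}{3}$ ($L = \left(-5\right) \left(- \frac{5}{3}\right) = \frac{25}{3} \approx 8.3333$)
$\frac{1}{L} = \frac{1}{\frac{25}{3}} = \frac{3}{25}$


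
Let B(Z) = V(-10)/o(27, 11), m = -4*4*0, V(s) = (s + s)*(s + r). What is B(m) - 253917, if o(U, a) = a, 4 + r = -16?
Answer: -2792487/11 ≈ -2.5386e+5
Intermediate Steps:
r = -20 (r = -4 - 16 = -20)
V(s) = 2*s*(-20 + s) (V(s) = (s + s)*(s - 20) = (2*s)*(-20 + s) = 2*s*(-20 + s))
m = 0 (m = -16*0 = 0)
B(Z) = 600/11 (B(Z) = (2*(-10)*(-20 - 10))/11 = (2*(-10)*(-30))*(1/11) = 600*(1/11) = 600/11)
B(m) - 253917 = 600/11 - 253917 = -2792487/11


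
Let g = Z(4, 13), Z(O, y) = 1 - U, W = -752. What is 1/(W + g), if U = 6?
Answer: -1/757 ≈ -0.0013210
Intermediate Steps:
Z(O, y) = -5 (Z(O, y) = 1 - 1*6 = 1 - 6 = -5)
g = -5
1/(W + g) = 1/(-752 - 5) = 1/(-757) = -1/757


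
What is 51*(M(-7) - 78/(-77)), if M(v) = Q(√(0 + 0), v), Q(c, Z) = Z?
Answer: -23511/77 ≈ -305.34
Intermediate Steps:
M(v) = v
51*(M(-7) - 78/(-77)) = 51*(-7 - 78/(-77)) = 51*(-7 - 78*(-1/77)) = 51*(-7 + 78/77) = 51*(-461/77) = -23511/77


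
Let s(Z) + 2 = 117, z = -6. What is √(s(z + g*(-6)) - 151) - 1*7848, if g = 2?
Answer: -7848 + 6*I ≈ -7848.0 + 6.0*I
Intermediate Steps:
s(Z) = 115 (s(Z) = -2 + 117 = 115)
√(s(z + g*(-6)) - 151) - 1*7848 = √(115 - 151) - 1*7848 = √(-36) - 7848 = 6*I - 7848 = -7848 + 6*I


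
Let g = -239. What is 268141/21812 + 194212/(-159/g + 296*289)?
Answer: 6494630032091/445950157100 ≈ 14.564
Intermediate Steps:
268141/21812 + 194212/(-159/g + 296*289) = 268141/21812 + 194212/(-159/(-239) + 296*289) = 268141*(1/21812) + 194212/(-159*(-1/239) + 85544) = 268141/21812 + 194212/(159/239 + 85544) = 268141/21812 + 194212/(20445175/239) = 268141/21812 + 194212*(239/20445175) = 268141/21812 + 46416668/20445175 = 6494630032091/445950157100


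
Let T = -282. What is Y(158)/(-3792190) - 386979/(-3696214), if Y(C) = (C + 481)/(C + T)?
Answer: 90986050368993/869038237656920 ≈ 0.10470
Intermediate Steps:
Y(C) = (481 + C)/(-282 + C) (Y(C) = (C + 481)/(C - 282) = (481 + C)/(-282 + C))
Y(158)/(-3792190) - 386979/(-3696214) = ((481 + 158)/(-282 + 158))/(-3792190) - 386979/(-3696214) = (639/(-124))*(-1/3792190) - 386979*(-1/3696214) = -1/124*639*(-1/3792190) + 386979/3696214 = -639/124*(-1/3792190) + 386979/3696214 = 639/470231560 + 386979/3696214 = 90986050368993/869038237656920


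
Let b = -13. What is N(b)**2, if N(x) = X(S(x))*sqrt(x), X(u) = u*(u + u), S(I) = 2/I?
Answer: -64/2197 ≈ -0.029131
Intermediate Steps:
X(u) = 2*u**2 (X(u) = u*(2*u) = 2*u**2)
N(x) = 8/x**(3/2) (N(x) = (2*(2/x)**2)*sqrt(x) = (2*(4/x**2))*sqrt(x) = (8/x**2)*sqrt(x) = 8/x**(3/2))
N(b)**2 = (8/(-13)**(3/2))**2 = (8*(I*sqrt(13)/169))**2 = (8*I*sqrt(13)/169)**2 = -64/2197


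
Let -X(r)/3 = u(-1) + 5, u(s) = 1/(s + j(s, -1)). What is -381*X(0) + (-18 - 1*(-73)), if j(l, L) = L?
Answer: 10397/2 ≈ 5198.5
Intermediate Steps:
u(s) = 1/(-1 + s) (u(s) = 1/(s - 1) = 1/(-1 + s))
X(r) = -27/2 (X(r) = -3*(1/(-1 - 1) + 5) = -3*(1/(-2) + 5) = -3*(-½ + 5) = -3*9/2 = -27/2)
-381*X(0) + (-18 - 1*(-73)) = -381*(-27)/2 + (-18 - 1*(-73)) = -127*(-81/2) + (-18 + 73) = 10287/2 + 55 = 10397/2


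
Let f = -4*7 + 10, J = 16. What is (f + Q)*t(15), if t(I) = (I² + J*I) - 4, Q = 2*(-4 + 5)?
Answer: -7376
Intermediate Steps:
Q = 2 (Q = 2*1 = 2)
f = -18 (f = -28 + 10 = -18)
t(I) = -4 + I² + 16*I (t(I) = (I² + 16*I) - 4 = -4 + I² + 16*I)
(f + Q)*t(15) = (-18 + 2)*(-4 + 15² + 16*15) = -16*(-4 + 225 + 240) = -16*461 = -7376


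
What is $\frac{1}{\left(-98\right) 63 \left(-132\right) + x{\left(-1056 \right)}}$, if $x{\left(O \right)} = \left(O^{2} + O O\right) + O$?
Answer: $\frac{1}{3044184} \approx 3.285 \cdot 10^{-7}$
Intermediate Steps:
$x{\left(O \right)} = O + 2 O^{2}$ ($x{\left(O \right)} = \left(O^{2} + O^{2}\right) + O = 2 O^{2} + O = O + 2 O^{2}$)
$\frac{1}{\left(-98\right) 63 \left(-132\right) + x{\left(-1056 \right)}} = \frac{1}{\left(-98\right) 63 \left(-132\right) - 1056 \left(1 + 2 \left(-1056\right)\right)} = \frac{1}{\left(-6174\right) \left(-132\right) - 1056 \left(1 - 2112\right)} = \frac{1}{814968 - -2229216} = \frac{1}{814968 + 2229216} = \frac{1}{3044184}$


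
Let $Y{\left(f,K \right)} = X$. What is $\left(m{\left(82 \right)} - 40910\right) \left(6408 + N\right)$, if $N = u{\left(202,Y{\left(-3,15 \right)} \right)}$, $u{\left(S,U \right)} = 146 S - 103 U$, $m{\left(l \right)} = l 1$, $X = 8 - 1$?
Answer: $-1436288212$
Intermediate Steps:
$X = 7$ ($X = 8 - 1 = 7$)
$Y{\left(f,K \right)} = 7$
$m{\left(l \right)} = l$
$u{\left(S,U \right)} = - 103 U + 146 S$
$N = 28771$ ($N = \left(-103\right) 7 + 146 \cdot 202 = -721 + 29492 = 28771$)
$\left(m{\left(82 \right)} - 40910\right) \left(6408 + N\right) = \left(82 - 40910\right) \left(6408 + 28771\right) = \left(-40828\right) 35179 = -1436288212$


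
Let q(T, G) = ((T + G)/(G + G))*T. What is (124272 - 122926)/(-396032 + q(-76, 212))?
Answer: -35669/10495494 ≈ -0.0033985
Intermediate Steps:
q(T, G) = T*(G + T)/(2*G) (q(T, G) = ((G + T)/((2*G)))*T = ((G + T)*(1/(2*G)))*T = ((G + T)/(2*G))*T = T*(G + T)/(2*G))
(124272 - 122926)/(-396032 + q(-76, 212)) = (124272 - 122926)/(-396032 + (1/2)*(-76)*(212 - 76)/212) = 1346/(-396032 + (1/2)*(-76)*(1/212)*136) = 1346/(-396032 - 1292/53) = 1346/(-20990988/53) = 1346*(-53/20990988) = -35669/10495494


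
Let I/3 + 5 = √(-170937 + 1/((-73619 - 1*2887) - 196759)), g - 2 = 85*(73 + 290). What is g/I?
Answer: -42160690525/140153792793 - 30857*I*√12764508551854090/140153792793 ≈ -0.30082 - 24.874*I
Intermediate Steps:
g = 30857 (g = 2 + 85*(73 + 290) = 2 + 85*363 = 2 + 30855 = 30857)
I = -15 + 3*I*√12764508551854090/273265 (I = -15 + 3*√(-170937 + 1/((-73619 - 1*2887) - 196759)) = -15 + 3*√(-170937 + 1/((-73619 - 2887) - 196759)) = -15 + 3*√(-170937 + 1/(-76506 - 196759)) = -15 + 3*√(-170937 + 1/(-273265)) = -15 + 3*√(-170937 - 1/273265) = -15 + 3*√(-46711099306/273265) = -15 + 3*(I*√12764508551854090/273265) = -15 + 3*I*√12764508551854090/273265 ≈ -15.0 + 1240.3*I)
g/I = 30857/(-15 + 3*I*√12764508551854090/273265)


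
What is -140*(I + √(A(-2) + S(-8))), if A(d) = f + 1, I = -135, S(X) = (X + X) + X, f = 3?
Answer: 18900 - 280*I*√5 ≈ 18900.0 - 626.1*I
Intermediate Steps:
S(X) = 3*X (S(X) = 2*X + X = 3*X)
A(d) = 4 (A(d) = 3 + 1 = 4)
-140*(I + √(A(-2) + S(-8))) = -140*(-135 + √(4 + 3*(-8))) = -140*(-135 + √(4 - 24)) = -140*(-135 + √(-20)) = -140*(-135 + 2*I*√5) = 18900 - 280*I*√5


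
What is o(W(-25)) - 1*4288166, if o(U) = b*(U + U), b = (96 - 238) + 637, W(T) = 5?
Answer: -4283216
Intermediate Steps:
b = 495 (b = -142 + 637 = 495)
o(U) = 990*U (o(U) = 495*(U + U) = 495*(2*U) = 990*U)
o(W(-25)) - 1*4288166 = 990*5 - 1*4288166 = 4950 - 4288166 = -4283216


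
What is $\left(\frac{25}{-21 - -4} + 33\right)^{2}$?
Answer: $\frac{287296}{289} \approx 994.1$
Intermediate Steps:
$\left(\frac{25}{-21 - -4} + 33\right)^{2} = \left(\frac{25}{-21 + 4} + 33\right)^{2} = \left(\frac{25}{-17} + 33\right)^{2} = \left(25 \left(- \frac{1}{17}\right) + 33\right)^{2} = \left(- \frac{25}{17} + 33\right)^{2} = \left(\frac{536}{17}\right)^{2} = \frac{287296}{289}$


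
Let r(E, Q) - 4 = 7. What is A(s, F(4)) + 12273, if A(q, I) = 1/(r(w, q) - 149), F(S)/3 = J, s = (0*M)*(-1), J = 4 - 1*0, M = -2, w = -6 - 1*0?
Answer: 1693673/138 ≈ 12273.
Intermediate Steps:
w = -6 (w = -6 + 0 = -6)
r(E, Q) = 11 (r(E, Q) = 4 + 7 = 11)
J = 4 (J = 4 + 0 = 4)
s = 0 (s = (0*(-2))*(-1) = 0*(-1) = 0)
F(S) = 12 (F(S) = 3*4 = 12)
A(q, I) = -1/138 (A(q, I) = 1/(11 - 149) = 1/(-138) = -1/138)
A(s, F(4)) + 12273 = -1/138 + 12273 = 1693673/138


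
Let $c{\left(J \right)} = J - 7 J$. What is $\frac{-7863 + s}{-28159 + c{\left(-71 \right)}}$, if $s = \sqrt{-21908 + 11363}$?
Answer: $\frac{7863}{27733} - \frac{i \sqrt{10545}}{27733} \approx 0.28352 - 0.0037028 i$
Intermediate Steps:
$s = i \sqrt{10545}$ ($s = \sqrt{-10545} = i \sqrt{10545} \approx 102.69 i$)
$c{\left(J \right)} = - 6 J$
$\frac{-7863 + s}{-28159 + c{\left(-71 \right)}} = \frac{-7863 + i \sqrt{10545}}{-28159 - -426} = \frac{-7863 + i \sqrt{10545}}{-28159 + 426} = \frac{-7863 + i \sqrt{10545}}{-27733} = \left(-7863 + i \sqrt{10545}\right) \left(- \frac{1}{27733}\right) = \frac{7863}{27733} - \frac{i \sqrt{10545}}{27733}$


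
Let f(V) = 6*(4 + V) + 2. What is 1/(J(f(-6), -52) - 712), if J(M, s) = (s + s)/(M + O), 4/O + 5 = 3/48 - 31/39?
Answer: -19133/13436692 ≈ -0.0014239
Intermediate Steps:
O = -2496/3577 (O = 4/(-5 + (3/48 - 31/39)) = 4/(-5 + (3*(1/48) - 31*1/39)) = 4/(-5 + (1/16 - 31/39)) = 4/(-5 - 457/624) = 4/(-3577/624) = 4*(-624/3577) = -2496/3577 ≈ -0.69779)
f(V) = 26 + 6*V (f(V) = (24 + 6*V) + 2 = 26 + 6*V)
J(M, s) = 2*s/(-2496/3577 + M) (J(M, s) = (s + s)/(M - 2496/3577) = (2*s)/(-2496/3577 + M) = 2*s/(-2496/3577 + M))
1/(J(f(-6), -52) - 712) = 1/(7154*(-52)/(-2496 + 3577*(26 + 6*(-6))) - 712) = 1/(7154*(-52)/(-2496 + 3577*(26 - 36)) - 712) = 1/(7154*(-52)/(-2496 + 3577*(-10)) - 712) = 1/(7154*(-52)/(-2496 - 35770) - 712) = 1/(7154*(-52)/(-38266) - 712) = 1/(7154*(-52)*(-1/38266) - 712) = 1/(186004/19133 - 712) = 1/(-13436692/19133) = -19133/13436692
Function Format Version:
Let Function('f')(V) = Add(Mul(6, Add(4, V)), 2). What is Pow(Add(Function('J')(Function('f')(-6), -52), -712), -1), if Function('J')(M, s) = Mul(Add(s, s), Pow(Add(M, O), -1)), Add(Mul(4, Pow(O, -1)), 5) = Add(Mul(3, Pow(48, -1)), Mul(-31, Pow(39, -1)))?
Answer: Rational(-19133, 13436692) ≈ -0.0014239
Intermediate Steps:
O = Rational(-2496, 3577) (O = Mul(4, Pow(Add(-5, Add(Mul(3, Pow(48, -1)), Mul(-31, Pow(39, -1)))), -1)) = Mul(4, Pow(Add(-5, Add(Mul(3, Rational(1, 48)), Mul(-31, Rational(1, 39)))), -1)) = Mul(4, Pow(Add(-5, Add(Rational(1, 16), Rational(-31, 39))), -1)) = Mul(4, Pow(Add(-5, Rational(-457, 624)), -1)) = Mul(4, Pow(Rational(-3577, 624), -1)) = Mul(4, Rational(-624, 3577)) = Rational(-2496, 3577) ≈ -0.69779)
Function('f')(V) = Add(26, Mul(6, V)) (Function('f')(V) = Add(Add(24, Mul(6, V)), 2) = Add(26, Mul(6, V)))
Function('J')(M, s) = Mul(2, s, Pow(Add(Rational(-2496, 3577), M), -1)) (Function('J')(M, s) = Mul(Add(s, s), Pow(Add(M, Rational(-2496, 3577)), -1)) = Mul(Mul(2, s), Pow(Add(Rational(-2496, 3577), M), -1)) = Mul(2, s, Pow(Add(Rational(-2496, 3577), M), -1)))
Pow(Add(Function('J')(Function('f')(-6), -52), -712), -1) = Pow(Add(Mul(7154, -52, Pow(Add(-2496, Mul(3577, Add(26, Mul(6, -6)))), -1)), -712), -1) = Pow(Add(Mul(7154, -52, Pow(Add(-2496, Mul(3577, Add(26, -36))), -1)), -712), -1) = Pow(Add(Mul(7154, -52, Pow(Add(-2496, Mul(3577, -10)), -1)), -712), -1) = Pow(Add(Mul(7154, -52, Pow(Add(-2496, -35770), -1)), -712), -1) = Pow(Add(Mul(7154, -52, Pow(-38266, -1)), -712), -1) = Pow(Add(Mul(7154, -52, Rational(-1, 38266)), -712), -1) = Pow(Add(Rational(186004, 19133), -712), -1) = Pow(Rational(-13436692, 19133), -1) = Rational(-19133, 13436692)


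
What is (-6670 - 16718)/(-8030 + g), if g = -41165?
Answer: 23388/49195 ≈ 0.47541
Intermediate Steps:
(-6670 - 16718)/(-8030 + g) = (-6670 - 16718)/(-8030 - 41165) = -23388/(-49195) = -23388*(-1/49195) = 23388/49195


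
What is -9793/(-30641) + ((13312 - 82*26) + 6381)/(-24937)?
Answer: -293878560/764094617 ≈ -0.38461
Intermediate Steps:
-9793/(-30641) + ((13312 - 82*26) + 6381)/(-24937) = -9793*(-1/30641) + ((13312 - 2132) + 6381)*(-1/24937) = 9793/30641 + (11180 + 6381)*(-1/24937) = 9793/30641 + 17561*(-1/24937) = 9793/30641 - 17561/24937 = -293878560/764094617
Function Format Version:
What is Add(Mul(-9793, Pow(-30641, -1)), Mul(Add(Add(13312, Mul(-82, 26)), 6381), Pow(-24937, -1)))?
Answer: Rational(-293878560, 764094617) ≈ -0.38461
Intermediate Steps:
Add(Mul(-9793, Pow(-30641, -1)), Mul(Add(Add(13312, Mul(-82, 26)), 6381), Pow(-24937, -1))) = Add(Mul(-9793, Rational(-1, 30641)), Mul(Add(Add(13312, -2132), 6381), Rational(-1, 24937))) = Add(Rational(9793, 30641), Mul(Add(11180, 6381), Rational(-1, 24937))) = Add(Rational(9793, 30641), Mul(17561, Rational(-1, 24937))) = Add(Rational(9793, 30641), Rational(-17561, 24937)) = Rational(-293878560, 764094617)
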